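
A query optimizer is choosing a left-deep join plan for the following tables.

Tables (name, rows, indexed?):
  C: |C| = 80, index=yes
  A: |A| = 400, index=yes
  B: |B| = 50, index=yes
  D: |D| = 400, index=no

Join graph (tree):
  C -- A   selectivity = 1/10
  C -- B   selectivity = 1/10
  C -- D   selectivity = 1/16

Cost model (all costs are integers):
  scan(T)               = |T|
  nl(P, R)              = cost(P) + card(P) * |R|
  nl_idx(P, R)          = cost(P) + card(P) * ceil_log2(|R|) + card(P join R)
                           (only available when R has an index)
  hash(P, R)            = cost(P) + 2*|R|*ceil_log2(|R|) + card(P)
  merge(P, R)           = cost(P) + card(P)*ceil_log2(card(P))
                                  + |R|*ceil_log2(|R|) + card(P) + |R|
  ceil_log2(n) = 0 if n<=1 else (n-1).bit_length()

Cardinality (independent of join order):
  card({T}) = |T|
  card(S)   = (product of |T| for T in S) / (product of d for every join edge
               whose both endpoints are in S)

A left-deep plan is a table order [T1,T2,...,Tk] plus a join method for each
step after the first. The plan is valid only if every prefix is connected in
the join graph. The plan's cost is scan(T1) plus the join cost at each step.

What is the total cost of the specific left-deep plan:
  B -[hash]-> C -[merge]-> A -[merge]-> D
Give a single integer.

step 1: scan B: cost=50, card=50
step 2: join C via hash
    card(P join C) = 50*80/(10) = 400
    cost = 50 + 2*80*7 + 50 = 1220
step 3: join A via merge
    card(P join A) = 400*400/(10) = 16000
    cost = 1220 + 400*9 + 400*9 + 400 + 400 = 9220
step 4: join D via merge
    card(P join D) = 16000*400/(16) = 400000
    cost = 9220 + 16000*14 + 400*9 + 16000 + 400 = 253220

253220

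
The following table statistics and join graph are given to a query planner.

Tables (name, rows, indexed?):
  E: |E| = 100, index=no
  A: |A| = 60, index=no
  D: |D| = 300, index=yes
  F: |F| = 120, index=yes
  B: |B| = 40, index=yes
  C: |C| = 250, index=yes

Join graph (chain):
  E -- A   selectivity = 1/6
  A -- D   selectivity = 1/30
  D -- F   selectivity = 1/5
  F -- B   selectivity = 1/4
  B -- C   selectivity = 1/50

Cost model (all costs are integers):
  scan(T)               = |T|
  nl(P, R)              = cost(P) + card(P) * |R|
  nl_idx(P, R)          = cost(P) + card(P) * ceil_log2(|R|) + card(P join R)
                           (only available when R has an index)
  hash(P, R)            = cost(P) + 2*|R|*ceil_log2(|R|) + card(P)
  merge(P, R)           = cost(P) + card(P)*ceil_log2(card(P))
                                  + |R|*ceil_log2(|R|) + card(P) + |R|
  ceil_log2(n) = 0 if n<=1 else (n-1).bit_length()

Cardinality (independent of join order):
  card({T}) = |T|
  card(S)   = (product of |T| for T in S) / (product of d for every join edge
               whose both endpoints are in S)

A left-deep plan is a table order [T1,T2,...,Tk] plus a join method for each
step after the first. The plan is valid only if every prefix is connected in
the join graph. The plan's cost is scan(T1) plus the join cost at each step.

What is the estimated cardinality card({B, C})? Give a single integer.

200

Tables in S: B(40), C(250)
Edges inside S: B-C(d=50)
numerator = 40 * 250 = 10000
denominator = 50 = 50
card(S) = 10000 / 50 = 200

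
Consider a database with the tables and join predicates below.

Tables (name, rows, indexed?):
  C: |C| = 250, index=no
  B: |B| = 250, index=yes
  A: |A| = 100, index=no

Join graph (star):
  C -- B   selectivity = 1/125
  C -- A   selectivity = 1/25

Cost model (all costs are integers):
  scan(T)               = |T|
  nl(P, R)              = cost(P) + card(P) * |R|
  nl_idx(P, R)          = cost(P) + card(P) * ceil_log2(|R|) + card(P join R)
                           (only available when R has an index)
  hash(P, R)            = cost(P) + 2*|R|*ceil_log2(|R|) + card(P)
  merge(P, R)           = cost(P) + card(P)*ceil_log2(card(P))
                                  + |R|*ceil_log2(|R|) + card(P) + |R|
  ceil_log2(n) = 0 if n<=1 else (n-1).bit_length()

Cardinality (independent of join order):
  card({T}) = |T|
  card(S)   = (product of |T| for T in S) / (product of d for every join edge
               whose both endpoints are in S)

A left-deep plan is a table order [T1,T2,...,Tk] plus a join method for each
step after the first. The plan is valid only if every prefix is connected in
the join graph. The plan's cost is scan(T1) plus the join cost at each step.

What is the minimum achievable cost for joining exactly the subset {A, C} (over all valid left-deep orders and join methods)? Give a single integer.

Selinger DP over subsets of {A,C}:
  {C}: scan cost=250, card=250
  {A}: scan cost=100, card=100
  {AC}: card=1000; try (A,hash)→1900, (C,merge)→3150, (A,merge)→3300, (C,hash)→4200, (C,nl)→25100, (A,nl)→25250; best=1900 via (A,hash)

1900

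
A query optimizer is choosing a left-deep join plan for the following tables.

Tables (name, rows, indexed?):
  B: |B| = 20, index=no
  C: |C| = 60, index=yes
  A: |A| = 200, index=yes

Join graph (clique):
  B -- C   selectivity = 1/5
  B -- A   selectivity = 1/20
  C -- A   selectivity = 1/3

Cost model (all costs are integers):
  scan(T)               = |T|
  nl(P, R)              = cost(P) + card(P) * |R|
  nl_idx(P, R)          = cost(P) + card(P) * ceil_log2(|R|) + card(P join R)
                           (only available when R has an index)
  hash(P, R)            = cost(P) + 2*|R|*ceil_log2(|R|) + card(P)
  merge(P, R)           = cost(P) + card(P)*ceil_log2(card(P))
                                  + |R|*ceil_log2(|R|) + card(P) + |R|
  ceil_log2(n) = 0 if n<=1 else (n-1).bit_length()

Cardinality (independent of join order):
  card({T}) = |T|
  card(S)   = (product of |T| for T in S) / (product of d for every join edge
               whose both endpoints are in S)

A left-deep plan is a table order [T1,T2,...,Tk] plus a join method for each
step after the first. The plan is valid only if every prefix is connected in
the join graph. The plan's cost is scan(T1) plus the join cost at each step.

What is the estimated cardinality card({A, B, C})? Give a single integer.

Tables in S: A(200), B(20), C(60)
Edges inside S: B-C(d=5), B-A(d=20), C-A(d=3)
numerator = 200 * 20 * 60 = 240000
denominator = 5 * 20 * 3 = 300
card(S) = 240000 / 300 = 800

800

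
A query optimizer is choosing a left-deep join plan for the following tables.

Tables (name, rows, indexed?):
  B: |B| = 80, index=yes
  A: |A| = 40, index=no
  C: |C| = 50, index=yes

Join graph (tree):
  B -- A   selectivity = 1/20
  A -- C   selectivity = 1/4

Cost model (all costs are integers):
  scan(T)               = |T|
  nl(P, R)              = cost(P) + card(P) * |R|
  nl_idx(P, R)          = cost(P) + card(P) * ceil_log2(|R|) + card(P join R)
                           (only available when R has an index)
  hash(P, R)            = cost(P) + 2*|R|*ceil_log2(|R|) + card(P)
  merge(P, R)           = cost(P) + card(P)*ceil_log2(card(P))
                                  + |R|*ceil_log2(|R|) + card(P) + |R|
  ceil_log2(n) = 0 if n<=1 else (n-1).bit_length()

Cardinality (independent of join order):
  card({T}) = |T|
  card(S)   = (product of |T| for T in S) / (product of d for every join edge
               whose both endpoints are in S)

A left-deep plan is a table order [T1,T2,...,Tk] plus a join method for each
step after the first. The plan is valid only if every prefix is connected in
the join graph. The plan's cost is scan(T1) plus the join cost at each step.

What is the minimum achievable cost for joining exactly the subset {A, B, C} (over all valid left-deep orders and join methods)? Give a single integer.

Selinger DP over subsets of {A,B,C}:
  {B}: scan cost=80, card=80
  {A}: scan cost=40, card=40
  {C}: scan cost=50, card=50
  {AB}: card=160; try (B,nl_idx)→480, (A,hash)→640, (B,merge)→960, (A,merge)→1000, (B,hash)→1200, (B,nl)→3240 …(+1); best=480 via (B,nl_idx)
  {AC}: card=500; try (A,hash)→580, (C,merge)→670, (C,hash)→680, (A,merge)→680, (C,nl_idx)→780, (C,nl)→2040 …(+1); best=580 via (A,hash)
  {ABC}: card=2000; try (C,hash)→1240, (B,hash)→2200, (C,merge)→2270, (C,nl_idx)→3440, (B,nl_idx)→6080, (B,merge)→6220 …(+2); best=1240 via (C,hash)

1240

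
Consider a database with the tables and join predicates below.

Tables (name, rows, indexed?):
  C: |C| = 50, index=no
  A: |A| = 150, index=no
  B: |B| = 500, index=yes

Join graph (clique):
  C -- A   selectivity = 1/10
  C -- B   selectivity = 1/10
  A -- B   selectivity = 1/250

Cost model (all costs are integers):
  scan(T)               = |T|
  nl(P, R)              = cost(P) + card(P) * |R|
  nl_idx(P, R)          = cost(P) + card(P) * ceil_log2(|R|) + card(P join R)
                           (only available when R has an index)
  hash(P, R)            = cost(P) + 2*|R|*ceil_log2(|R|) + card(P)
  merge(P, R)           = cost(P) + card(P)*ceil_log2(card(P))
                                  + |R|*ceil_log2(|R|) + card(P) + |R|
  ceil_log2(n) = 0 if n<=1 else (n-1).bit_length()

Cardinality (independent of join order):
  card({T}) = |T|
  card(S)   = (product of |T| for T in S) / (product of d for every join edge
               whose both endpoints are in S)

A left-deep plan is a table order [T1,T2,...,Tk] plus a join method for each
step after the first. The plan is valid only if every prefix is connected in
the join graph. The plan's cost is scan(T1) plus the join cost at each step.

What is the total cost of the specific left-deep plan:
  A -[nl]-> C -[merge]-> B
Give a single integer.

20900

step 1: scan A: cost=150, card=150
step 2: join C via nl
    card(P join C) = 150*50/(10) = 750
    cost = 150 + 150*50 = 7650
step 3: join B via merge
    card(P join B) = 750*500/(10*250) = 150
    cost = 7650 + 750*10 + 500*9 + 750 + 500 = 20900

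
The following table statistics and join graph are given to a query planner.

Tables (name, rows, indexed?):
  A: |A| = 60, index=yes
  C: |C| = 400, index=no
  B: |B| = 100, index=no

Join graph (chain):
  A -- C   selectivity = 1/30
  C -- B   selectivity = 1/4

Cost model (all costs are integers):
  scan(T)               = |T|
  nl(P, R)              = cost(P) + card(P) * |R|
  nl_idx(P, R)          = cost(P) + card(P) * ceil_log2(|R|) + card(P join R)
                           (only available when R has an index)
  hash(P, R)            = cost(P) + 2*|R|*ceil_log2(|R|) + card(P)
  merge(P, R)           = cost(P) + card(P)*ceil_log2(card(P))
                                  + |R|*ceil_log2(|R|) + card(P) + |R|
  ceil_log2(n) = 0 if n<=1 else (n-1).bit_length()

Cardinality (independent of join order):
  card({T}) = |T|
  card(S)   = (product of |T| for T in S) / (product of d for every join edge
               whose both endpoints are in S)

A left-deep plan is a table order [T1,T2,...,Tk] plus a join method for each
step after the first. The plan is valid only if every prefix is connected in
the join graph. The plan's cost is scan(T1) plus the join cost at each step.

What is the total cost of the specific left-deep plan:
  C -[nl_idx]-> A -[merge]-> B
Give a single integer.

step 1: scan C: cost=400, card=400
step 2: join A via nl_idx
    card(P join A) = 400*60/(30) = 800
    cost = 400 + 400*6 + 800 = 3600
step 3: join B via merge
    card(P join B) = 800*100/(4) = 20000
    cost = 3600 + 800*10 + 100*7 + 800 + 100 = 13200

13200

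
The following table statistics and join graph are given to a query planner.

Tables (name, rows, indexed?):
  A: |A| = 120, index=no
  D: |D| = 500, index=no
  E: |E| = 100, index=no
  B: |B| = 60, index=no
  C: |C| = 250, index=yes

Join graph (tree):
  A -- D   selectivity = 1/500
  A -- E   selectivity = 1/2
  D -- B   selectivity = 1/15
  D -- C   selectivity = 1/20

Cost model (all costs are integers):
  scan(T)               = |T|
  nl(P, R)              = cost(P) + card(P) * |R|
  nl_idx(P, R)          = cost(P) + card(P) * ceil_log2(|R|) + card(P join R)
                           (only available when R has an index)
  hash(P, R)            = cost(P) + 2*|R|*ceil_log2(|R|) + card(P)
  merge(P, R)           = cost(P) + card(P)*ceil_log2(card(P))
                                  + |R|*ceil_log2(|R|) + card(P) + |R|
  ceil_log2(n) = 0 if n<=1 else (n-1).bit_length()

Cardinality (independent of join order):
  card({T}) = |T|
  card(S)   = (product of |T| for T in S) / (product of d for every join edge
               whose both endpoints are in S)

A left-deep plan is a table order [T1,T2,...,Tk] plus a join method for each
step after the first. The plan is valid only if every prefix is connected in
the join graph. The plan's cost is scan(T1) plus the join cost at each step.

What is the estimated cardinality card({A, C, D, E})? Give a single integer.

75000

Tables in S: A(120), C(250), D(500), E(100)
Edges inside S: A-D(d=500), A-E(d=2), D-C(d=20)
numerator = 120 * 250 * 500 * 100 = 1500000000
denominator = 500 * 2 * 20 = 20000
card(S) = 1500000000 / 20000 = 75000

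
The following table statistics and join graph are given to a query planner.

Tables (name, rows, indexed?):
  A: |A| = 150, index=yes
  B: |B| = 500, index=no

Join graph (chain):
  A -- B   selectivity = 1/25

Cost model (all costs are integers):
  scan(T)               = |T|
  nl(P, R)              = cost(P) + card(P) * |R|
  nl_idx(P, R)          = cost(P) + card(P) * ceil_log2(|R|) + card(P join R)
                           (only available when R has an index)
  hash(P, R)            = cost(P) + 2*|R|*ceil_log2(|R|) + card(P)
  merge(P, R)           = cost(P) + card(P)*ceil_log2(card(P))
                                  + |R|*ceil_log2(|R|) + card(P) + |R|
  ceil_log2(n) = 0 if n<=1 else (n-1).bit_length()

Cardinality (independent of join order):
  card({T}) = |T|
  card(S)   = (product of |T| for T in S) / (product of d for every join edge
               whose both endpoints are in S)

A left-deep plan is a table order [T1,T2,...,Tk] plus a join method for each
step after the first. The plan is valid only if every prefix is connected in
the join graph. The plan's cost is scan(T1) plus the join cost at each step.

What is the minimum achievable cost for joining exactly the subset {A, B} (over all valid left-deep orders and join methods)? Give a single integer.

3400

Selinger DP over subsets of {A,B}:
  {A}: scan cost=150, card=150
  {B}: scan cost=500, card=500
  {AB}: card=3000; try (A,hash)→3400, (B,merge)→6500, (A,merge)→6850, (A,nl_idx)→7500, (B,hash)→9300, (B,nl)→75150 …(+1); best=3400 via (A,hash)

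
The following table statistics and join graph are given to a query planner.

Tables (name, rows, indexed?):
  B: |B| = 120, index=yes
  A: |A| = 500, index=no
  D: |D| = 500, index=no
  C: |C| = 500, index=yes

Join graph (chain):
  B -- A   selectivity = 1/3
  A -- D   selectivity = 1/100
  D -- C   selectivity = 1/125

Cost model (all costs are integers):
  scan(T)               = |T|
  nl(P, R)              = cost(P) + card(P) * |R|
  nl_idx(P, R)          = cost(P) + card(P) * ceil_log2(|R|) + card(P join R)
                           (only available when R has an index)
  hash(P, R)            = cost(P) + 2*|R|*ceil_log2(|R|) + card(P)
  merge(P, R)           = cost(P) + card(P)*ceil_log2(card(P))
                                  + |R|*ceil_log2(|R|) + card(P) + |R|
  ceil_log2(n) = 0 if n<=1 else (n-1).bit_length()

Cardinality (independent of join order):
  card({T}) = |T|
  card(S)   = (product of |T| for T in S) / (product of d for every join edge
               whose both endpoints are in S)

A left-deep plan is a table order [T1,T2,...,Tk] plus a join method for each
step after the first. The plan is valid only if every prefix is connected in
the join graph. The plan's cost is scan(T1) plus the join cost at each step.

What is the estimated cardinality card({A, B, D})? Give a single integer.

Tables in S: A(500), B(120), D(500)
Edges inside S: B-A(d=3), A-D(d=100)
numerator = 500 * 120 * 500 = 30000000
denominator = 3 * 100 = 300
card(S) = 30000000 / 300 = 100000

100000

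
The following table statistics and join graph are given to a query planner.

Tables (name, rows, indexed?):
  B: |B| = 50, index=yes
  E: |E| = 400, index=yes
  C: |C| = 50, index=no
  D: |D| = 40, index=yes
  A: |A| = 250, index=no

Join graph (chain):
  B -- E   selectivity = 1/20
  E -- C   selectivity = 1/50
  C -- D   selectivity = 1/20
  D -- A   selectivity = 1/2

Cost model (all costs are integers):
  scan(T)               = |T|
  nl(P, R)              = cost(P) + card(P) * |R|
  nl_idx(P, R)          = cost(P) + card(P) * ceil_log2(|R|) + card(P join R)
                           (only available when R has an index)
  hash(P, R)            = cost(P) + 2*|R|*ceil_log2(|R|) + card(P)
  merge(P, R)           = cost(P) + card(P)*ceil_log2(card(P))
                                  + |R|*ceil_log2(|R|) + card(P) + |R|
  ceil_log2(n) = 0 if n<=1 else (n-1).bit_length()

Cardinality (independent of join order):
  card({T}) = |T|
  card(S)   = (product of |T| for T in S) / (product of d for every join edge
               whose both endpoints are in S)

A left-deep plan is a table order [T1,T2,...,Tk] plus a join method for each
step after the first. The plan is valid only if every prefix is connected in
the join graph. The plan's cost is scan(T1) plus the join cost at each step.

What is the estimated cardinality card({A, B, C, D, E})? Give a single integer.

250000

Tables in S: A(250), B(50), C(50), D(40), E(400)
Edges inside S: B-E(d=20), E-C(d=50), C-D(d=20), D-A(d=2)
numerator = 250 * 50 * 50 * 40 * 400 = 10000000000
denominator = 20 * 50 * 20 * 2 = 40000
card(S) = 10000000000 / 40000 = 250000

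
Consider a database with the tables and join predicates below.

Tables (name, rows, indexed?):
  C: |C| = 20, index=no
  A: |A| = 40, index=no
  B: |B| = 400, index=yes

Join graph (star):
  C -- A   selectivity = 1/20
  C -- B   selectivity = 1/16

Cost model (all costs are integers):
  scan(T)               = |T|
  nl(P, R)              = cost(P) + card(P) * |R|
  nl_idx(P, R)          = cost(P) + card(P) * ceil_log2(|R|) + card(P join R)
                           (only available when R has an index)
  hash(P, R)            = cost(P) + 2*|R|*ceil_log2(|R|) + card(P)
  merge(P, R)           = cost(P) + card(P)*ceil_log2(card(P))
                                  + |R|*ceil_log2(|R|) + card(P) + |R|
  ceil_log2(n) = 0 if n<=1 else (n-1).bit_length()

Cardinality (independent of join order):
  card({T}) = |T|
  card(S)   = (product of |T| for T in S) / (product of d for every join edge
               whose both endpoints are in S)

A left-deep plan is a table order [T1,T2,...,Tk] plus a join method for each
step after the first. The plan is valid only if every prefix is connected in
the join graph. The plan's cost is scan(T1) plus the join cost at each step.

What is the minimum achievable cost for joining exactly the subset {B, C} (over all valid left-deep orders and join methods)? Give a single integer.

Selinger DP over subsets of {B,C}:
  {C}: scan cost=20, card=20
  {B}: scan cost=400, card=400
  {BC}: card=500; try (B,nl_idx)→700, (C,hash)→1000, (B,merge)→4140, (C,merge)→4520, (B,hash)→7240, (B,nl)→8020 …(+1); best=700 via (B,nl_idx)

700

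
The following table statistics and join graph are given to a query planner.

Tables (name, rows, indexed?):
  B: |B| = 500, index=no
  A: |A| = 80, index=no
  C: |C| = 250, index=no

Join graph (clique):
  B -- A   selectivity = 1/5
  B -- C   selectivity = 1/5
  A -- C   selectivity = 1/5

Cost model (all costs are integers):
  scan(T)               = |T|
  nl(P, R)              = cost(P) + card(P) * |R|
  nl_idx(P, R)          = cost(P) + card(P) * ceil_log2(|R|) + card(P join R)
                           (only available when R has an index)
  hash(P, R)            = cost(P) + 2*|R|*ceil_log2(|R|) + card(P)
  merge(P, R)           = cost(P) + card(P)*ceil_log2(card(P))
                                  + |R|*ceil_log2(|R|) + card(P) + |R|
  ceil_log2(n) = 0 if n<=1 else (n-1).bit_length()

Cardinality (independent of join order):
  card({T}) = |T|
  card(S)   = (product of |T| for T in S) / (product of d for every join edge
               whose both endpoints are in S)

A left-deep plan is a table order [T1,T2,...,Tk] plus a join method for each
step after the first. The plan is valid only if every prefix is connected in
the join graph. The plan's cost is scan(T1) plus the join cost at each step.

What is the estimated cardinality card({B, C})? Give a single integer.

25000

Tables in S: B(500), C(250)
Edges inside S: B-C(d=5)
numerator = 500 * 250 = 125000
denominator = 5 = 5
card(S) = 125000 / 5 = 25000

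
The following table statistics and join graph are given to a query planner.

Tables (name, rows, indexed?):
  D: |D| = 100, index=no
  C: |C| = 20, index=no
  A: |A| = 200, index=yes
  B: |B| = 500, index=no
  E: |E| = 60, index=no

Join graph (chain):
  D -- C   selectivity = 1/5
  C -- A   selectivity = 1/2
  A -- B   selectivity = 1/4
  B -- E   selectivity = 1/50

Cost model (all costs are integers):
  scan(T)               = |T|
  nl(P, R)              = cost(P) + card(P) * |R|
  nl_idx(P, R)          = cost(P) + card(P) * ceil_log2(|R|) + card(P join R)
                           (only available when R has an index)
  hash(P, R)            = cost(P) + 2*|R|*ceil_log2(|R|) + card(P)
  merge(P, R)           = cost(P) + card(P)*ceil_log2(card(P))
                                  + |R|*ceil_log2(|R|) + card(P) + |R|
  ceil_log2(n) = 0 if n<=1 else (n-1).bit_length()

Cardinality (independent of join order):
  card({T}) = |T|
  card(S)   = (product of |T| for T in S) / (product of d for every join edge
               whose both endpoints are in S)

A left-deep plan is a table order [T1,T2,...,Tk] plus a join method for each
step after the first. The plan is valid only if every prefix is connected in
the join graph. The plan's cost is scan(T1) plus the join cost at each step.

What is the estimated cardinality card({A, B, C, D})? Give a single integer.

Tables in S: A(200), B(500), C(20), D(100)
Edges inside S: D-C(d=5), C-A(d=2), A-B(d=4)
numerator = 200 * 500 * 20 * 100 = 200000000
denominator = 5 * 2 * 4 = 40
card(S) = 200000000 / 40 = 5000000

5000000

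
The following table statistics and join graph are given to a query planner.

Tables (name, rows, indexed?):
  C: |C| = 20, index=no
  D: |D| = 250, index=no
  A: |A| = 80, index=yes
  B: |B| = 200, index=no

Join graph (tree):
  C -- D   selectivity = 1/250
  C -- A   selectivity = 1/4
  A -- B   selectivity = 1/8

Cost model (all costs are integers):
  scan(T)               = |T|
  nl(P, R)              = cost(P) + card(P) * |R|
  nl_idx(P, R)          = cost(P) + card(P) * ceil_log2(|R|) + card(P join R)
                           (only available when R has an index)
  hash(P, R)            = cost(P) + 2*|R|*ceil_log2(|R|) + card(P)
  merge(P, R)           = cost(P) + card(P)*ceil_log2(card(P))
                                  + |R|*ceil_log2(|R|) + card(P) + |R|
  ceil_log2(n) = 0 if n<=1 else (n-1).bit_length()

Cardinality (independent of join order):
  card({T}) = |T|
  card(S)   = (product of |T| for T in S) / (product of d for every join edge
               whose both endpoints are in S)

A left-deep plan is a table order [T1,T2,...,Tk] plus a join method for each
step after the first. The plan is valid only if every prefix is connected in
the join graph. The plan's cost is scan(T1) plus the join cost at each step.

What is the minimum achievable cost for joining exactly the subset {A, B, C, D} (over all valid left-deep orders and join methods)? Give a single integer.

Selinger DP over subsets of {A,B,C,D}:
  {C}: scan cost=20, card=20
  {D}: scan cost=250, card=250
  {A}: scan cost=80, card=80
  {B}: scan cost=200, card=200
  {CD}: card=20; try (C,hash)→700, (D,merge)→2390, (C,merge)→2620, (D,hash)→4040, (D,nl)→5020, (C,nl)→5250; best=700 via (C,hash)
  {AC}: card=400; try (C,hash)→360, (A,nl_idx)→560, (A,merge)→780, (C,merge)→840, (A,hash)→1160, (A,nl)→1620 …(+1); best=360 via (C,hash)
  {AB}: card=2000; try (A,hash)→1520, (B,merge)→2520, (A,merge)→2640, (B,hash)→3360, (A,nl_idx)→3600, (B,nl)→16080 …(+1); best=1520 via (A,hash)
  {ACD}: card=400; try (A,nl_idx)→1240, (A,merge)→1460, (A,hash)→1840, (A,nl)→2300, (D,hash)→4760, (D,merge)→6610 …(+1); best=1240 via (A,nl_idx)
  {ABC}: card=10000; try (C,hash)→3720, (B,hash)→3960, (B,merge)→6160, (C,merge)→25640, (C,nl)→41520, (B,nl)→80360; best=3720 via (C,hash)
  {ABCD}: card=10000; try (B,hash)→4840, (B,merge)→7040, (D,hash)→17720, (B,nl)→81240, (D,merge)→155970, (D,nl)→2503720; best=4840 via (B,hash)

4840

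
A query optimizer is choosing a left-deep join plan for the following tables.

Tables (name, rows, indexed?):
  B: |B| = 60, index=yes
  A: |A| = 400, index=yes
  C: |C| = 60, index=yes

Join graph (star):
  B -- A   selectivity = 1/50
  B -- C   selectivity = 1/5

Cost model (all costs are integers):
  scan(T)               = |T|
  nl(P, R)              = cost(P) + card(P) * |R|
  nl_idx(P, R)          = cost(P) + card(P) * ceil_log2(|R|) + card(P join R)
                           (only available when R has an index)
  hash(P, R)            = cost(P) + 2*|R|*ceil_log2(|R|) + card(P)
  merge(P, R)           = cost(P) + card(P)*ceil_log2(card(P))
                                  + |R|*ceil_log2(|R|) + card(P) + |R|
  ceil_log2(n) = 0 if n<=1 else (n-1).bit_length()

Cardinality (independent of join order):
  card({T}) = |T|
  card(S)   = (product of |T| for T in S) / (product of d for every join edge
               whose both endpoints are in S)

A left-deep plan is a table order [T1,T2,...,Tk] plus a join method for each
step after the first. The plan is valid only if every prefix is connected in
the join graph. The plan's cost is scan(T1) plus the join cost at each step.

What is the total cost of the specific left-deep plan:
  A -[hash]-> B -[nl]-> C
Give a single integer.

30320

step 1: scan A: cost=400, card=400
step 2: join B via hash
    card(P join B) = 400*60/(50) = 480
    cost = 400 + 2*60*6 + 400 = 1520
step 3: join C via nl
    card(P join C) = 480*60/(5) = 5760
    cost = 1520 + 480*60 = 30320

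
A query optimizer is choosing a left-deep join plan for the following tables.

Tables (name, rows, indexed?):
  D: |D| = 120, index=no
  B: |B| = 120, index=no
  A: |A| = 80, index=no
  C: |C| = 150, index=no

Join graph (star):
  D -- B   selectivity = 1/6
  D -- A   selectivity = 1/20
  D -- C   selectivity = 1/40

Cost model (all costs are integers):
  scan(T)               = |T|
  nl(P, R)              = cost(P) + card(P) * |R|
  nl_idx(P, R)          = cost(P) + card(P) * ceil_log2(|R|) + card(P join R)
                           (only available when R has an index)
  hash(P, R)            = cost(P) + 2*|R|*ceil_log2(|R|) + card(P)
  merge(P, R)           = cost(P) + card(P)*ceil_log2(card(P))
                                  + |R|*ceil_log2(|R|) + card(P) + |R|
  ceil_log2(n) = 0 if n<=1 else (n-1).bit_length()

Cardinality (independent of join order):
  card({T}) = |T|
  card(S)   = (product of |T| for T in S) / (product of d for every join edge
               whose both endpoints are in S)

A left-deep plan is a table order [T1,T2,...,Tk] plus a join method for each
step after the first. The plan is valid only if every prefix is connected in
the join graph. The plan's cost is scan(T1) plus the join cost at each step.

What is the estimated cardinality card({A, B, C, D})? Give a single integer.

Tables in S: A(80), B(120), C(150), D(120)
Edges inside S: D-B(d=6), D-A(d=20), D-C(d=40)
numerator = 80 * 120 * 150 * 120 = 172800000
denominator = 6 * 20 * 40 = 4800
card(S) = 172800000 / 4800 = 36000

36000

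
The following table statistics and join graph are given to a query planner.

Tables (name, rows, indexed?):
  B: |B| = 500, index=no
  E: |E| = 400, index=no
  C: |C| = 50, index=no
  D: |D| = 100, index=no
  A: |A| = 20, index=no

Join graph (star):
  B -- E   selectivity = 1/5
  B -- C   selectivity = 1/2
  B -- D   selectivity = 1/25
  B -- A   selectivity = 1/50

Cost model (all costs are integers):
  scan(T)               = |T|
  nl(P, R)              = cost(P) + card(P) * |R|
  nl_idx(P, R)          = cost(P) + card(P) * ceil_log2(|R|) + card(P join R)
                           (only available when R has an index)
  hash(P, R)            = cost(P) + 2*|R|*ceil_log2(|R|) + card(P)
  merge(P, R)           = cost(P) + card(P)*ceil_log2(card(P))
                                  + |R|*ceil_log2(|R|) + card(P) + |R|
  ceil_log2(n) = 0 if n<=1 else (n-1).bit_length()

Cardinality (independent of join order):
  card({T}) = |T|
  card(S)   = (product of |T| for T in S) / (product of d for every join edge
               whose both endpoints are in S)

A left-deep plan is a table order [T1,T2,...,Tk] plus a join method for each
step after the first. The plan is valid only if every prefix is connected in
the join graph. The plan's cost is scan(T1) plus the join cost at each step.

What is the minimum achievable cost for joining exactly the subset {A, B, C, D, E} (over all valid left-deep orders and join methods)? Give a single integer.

31400

Selinger DP over subsets of {A,B,C,D,E}:
  {B}: scan cost=500, card=500
  {E}: scan cost=400, card=400
  {C}: scan cost=50, card=50
  {D}: scan cost=100, card=100
  {A}: scan cost=20, card=20
  {BE}: card=40000; try (E,hash)→8200, (B,merge)→9400, (E,merge)→9500, (B,hash)→9800, (B,nl)→200400, (E,nl)→200500; best=8200 via (E,hash)
  {BC}: card=12500; try (C,hash)→1600, (B,merge)→5400, (C,merge)→5850, (B,hash)→9100, (B,nl)→25050, (C,nl)→25500; best=1600 via (C,hash)
  {BD}: card=2000; try (D,hash)→2400, (B,merge)→5900, (D,merge)→6300, (B,hash)→9200, (B,nl)→50100, (D,nl)→50500; best=2400 via (D,hash)
  {AB}: card=200; try (A,hash)→1200, (B,merge)→5140, (A,merge)→5620, (B,hash)→9040, (B,nl)→10020, (A,nl)→10500; best=1200 via (A,hash)
  {BCE}: card=1000000; try (E,hash)→21300, (C,hash)→48800, (E,merge)→193100, (C,merge)→688550, (C,nl)→2008200, (E,nl)→5001600; best=21300 via (E,hash)
  {BDE}: card=160000; try (E,hash)→11600, (E,merge)→30400, (D,hash)→49600, (D,merge)→689000, (E,nl)→802400, (D,nl)→4008200; best=11600 via (E,hash)
  {ABE}: card=16000; try (E,merge)→7000, (E,hash)→8600, (A,hash)→48400, (E,nl)→81200, (A,merge)→688320, (A,nl)→808200; best=7000 via (E,merge)
  {BCD}: card=50000; try (C,hash)→5000, (D,hash)→15500, (C,merge)→26750, (C,nl)→102400, (D,merge)→189900, (D,nl)→1251600; best=5000 via (C,hash)
  {ABC}: card=5000; try (C,hash)→2000, (C,merge)→3350, (C,nl)→11200, (A,hash)→14300, (A,merge)→189220, (A,nl)→251600; best=2000 via (C,hash)
  {ABD}: card=800; try (D,hash)→2800, (D,merge)→3800, (A,hash)→4600, (D,nl)→21200, (A,merge)→26520, (A,nl)→42400; best=2800 via (D,hash)
  {BCDE}: card=4000000; try (E,hash)→62200, (C,hash)→172200, (E,merge)→859000, (D,hash)→1022700, (C,merge)→3051950, (C,nl)→8011600 …(+3); best=62200 via (E,hash)
  {ABCE}: card=400000; try (E,hash)→14200, (C,hash)→23600, (E,merge)→76000, (C,merge)→247350, (C,nl)→807000, (A,hash)→1021500 …(+3); best=14200 via (E,hash)
  {ABDE}: card=64000; try (E,hash)→10800, (E,merge)→15600, (D,hash)→24400, (A,hash)→171800, (D,merge)→247800, (E,nl)→322800 …(+3); best=10800 via (E,hash)
  {ABCD}: card=20000; try (C,hash)→4200, (D,hash)→8400, (C,merge)→11950, (C,nl)→42800, (A,hash)→55200, (D,merge)→72800 …(+3); best=4200 via (C,hash)
  {ABCDE}: card=1600000; try (E,hash)→31400, (C,hash)→75400, (E,merge)→328200, (D,hash)→415600, (C,merge)→1099150, (C,nl)→3210800 …(+6); best=31400 via (E,hash)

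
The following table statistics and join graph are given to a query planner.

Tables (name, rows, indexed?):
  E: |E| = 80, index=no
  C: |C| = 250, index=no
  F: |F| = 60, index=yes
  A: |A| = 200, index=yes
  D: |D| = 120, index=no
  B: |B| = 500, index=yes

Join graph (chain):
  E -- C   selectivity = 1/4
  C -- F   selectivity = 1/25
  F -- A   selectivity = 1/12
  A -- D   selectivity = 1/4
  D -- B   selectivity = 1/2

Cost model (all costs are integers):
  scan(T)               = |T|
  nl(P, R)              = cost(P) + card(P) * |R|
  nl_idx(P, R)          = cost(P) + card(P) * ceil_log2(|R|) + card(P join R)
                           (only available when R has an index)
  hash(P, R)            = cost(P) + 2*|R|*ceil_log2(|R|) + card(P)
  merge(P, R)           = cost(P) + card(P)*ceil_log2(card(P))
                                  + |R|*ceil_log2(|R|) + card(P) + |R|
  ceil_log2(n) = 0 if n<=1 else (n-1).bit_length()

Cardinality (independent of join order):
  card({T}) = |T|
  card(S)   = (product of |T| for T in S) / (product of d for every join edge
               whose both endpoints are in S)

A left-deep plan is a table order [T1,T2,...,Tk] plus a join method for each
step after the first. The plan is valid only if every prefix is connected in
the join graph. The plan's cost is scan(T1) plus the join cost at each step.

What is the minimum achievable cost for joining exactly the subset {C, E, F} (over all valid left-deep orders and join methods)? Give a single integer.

2940

Selinger DP over subsets of {C,E,F}:
  {E}: scan cost=80, card=80
  {C}: scan cost=250, card=250
  {F}: scan cost=60, card=60
  {CE}: card=5000; try (E,hash)→1620, (C,merge)→2970, (E,merge)→3140, (C,hash)→4160, (C,nl)→20080, (E,nl)→20250; best=1620 via (E,hash)
  {CF}: card=600; try (F,hash)→1220, (F,nl_idx)→2350, (C,merge)→2730, (F,merge)→2920, (C,hash)→4120, (C,nl)→15060 …(+1); best=1220 via (F,hash)
  {CEF}: card=12000; try (E,hash)→2940, (F,hash)→7340, (E,merge)→8460, (F,nl_idx)→43620, (E,nl)→49220, (F,merge)→72040 …(+1); best=2940 via (E,hash)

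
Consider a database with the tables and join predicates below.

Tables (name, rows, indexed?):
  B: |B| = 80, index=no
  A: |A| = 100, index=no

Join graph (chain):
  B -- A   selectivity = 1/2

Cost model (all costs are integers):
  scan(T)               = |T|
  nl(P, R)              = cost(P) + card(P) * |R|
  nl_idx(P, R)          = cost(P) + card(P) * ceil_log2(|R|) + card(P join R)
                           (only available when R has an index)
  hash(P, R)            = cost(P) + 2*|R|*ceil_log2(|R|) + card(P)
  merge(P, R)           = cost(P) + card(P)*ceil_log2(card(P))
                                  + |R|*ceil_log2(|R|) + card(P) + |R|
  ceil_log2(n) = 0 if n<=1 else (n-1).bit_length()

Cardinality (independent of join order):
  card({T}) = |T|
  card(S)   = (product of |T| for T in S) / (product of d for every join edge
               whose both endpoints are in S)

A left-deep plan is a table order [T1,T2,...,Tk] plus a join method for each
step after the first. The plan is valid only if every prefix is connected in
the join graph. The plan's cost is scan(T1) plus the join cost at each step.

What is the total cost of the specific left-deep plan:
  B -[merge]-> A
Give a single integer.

step 1: scan B: cost=80, card=80
step 2: join A via merge
    card(P join A) = 80*100/(2) = 4000
    cost = 80 + 80*7 + 100*7 + 80 + 100 = 1520

1520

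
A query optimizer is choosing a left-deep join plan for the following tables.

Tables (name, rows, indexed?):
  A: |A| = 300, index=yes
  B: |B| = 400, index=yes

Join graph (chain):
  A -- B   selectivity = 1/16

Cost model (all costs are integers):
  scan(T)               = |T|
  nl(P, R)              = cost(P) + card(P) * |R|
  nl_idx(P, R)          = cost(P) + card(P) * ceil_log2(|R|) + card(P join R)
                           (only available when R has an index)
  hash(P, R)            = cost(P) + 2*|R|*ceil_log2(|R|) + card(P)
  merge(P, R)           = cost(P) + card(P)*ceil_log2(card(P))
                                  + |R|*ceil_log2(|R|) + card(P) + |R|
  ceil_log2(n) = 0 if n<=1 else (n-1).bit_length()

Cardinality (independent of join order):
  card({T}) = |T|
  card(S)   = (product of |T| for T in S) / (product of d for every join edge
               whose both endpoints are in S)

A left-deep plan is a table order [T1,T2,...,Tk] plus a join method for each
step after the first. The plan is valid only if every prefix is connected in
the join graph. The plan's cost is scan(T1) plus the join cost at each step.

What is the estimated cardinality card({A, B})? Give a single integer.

Tables in S: A(300), B(400)
Edges inside S: A-B(d=16)
numerator = 300 * 400 = 120000
denominator = 16 = 16
card(S) = 120000 / 16 = 7500

7500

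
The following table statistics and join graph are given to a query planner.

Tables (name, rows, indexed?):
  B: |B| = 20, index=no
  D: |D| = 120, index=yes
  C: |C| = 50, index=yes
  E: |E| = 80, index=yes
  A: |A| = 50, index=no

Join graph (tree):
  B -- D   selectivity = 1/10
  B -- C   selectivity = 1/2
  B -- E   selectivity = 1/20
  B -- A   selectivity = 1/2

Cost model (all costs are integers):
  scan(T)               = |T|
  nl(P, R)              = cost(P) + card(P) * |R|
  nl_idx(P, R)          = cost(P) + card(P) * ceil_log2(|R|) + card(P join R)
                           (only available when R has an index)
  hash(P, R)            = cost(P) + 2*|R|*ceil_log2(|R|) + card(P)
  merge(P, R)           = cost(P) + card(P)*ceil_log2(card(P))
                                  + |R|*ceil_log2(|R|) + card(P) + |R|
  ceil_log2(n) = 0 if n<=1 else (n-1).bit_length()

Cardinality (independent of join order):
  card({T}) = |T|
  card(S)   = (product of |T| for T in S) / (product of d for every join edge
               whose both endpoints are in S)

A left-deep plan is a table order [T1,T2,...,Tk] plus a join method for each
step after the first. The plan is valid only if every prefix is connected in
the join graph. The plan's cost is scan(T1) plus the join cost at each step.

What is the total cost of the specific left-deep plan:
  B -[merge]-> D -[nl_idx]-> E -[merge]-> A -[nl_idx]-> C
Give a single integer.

758650

step 1: scan B: cost=20, card=20
step 2: join D via merge
    card(P join D) = 20*120/(10) = 240
    cost = 20 + 20*5 + 120*7 + 20 + 120 = 1100
step 3: join E via nl_idx
    card(P join E) = 240*80/(20) = 960
    cost = 1100 + 240*7 + 960 = 3740
step 4: join A via merge
    card(P join A) = 960*50/(2) = 24000
    cost = 3740 + 960*10 + 50*6 + 960 + 50 = 14650
step 5: join C via nl_idx
    card(P join C) = 24000*50/(2) = 600000
    cost = 14650 + 24000*6 + 600000 = 758650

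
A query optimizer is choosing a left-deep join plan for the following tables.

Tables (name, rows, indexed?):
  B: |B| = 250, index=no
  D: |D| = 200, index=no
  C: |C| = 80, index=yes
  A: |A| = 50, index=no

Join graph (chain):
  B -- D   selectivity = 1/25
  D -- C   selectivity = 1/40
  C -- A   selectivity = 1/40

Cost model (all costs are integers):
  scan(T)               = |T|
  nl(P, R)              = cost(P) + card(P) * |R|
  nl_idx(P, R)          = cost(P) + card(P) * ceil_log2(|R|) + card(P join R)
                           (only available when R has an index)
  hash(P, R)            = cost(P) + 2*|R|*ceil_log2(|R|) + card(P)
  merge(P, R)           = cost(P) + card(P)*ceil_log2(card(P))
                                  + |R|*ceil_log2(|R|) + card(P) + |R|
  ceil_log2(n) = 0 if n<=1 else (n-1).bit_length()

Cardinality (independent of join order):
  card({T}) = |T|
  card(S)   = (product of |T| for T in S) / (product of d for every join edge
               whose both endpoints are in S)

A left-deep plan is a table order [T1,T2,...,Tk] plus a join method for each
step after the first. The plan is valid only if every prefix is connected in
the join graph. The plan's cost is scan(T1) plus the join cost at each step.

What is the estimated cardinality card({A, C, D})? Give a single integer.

500

Tables in S: A(50), C(80), D(200)
Edges inside S: D-C(d=40), C-A(d=40)
numerator = 50 * 80 * 200 = 800000
denominator = 40 * 40 = 1600
card(S) = 800000 / 1600 = 500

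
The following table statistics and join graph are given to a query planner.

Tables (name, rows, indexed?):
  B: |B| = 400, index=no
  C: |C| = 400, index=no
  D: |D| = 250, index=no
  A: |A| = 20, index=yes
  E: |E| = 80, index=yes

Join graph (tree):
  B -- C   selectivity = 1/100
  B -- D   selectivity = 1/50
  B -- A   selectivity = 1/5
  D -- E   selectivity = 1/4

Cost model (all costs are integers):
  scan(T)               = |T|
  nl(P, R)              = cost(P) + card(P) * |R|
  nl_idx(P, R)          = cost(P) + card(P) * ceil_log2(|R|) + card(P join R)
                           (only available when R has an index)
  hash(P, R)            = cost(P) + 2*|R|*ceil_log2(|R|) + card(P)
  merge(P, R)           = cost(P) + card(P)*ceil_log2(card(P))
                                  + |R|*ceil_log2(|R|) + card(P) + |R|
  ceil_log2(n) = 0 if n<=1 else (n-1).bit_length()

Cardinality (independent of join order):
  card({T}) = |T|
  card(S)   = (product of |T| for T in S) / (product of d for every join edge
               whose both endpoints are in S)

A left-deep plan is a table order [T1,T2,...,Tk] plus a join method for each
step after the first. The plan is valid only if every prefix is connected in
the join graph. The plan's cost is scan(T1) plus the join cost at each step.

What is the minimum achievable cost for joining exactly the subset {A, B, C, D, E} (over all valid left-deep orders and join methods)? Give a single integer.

53320

Selinger DP over subsets of {A,B,C,D,E}:
  {B}: scan cost=400, card=400
  {C}: scan cost=400, card=400
  {D}: scan cost=250, card=250
  {A}: scan cost=20, card=20
  {E}: scan cost=80, card=80
  {BC}: card=1600; try (C,hash)→8000, (B,hash)→8000, (C,merge)→8400, (B,merge)→8400, (C,nl)→160400, (B,nl)→160400; best=8000 via (C,hash)
  {BD}: card=2000; try (D,hash)→4800, (B,merge)→6500, (D,merge)→6650, (B,hash)→7700, (B,nl)→100250, (D,nl)→100400; best=4800 via (D,hash)
  {AB}: card=1600; try (A,hash)→1000, (A,nl_idx)→4000, (B,merge)→4140, (A,merge)→4520, (B,hash)→7240, (B,nl)→8020 …(+1); best=1000 via (A,hash)
  {DE}: card=5000; try (E,hash)→1620, (D,merge)→2970, (E,merge)→3140, (D,hash)→4160, (E,nl_idx)→7000, (D,nl)→20080 …(+1); best=1620 via (E,hash)
  {BCD}: card=8000; try (D,hash)→13600, (C,hash)→14000, (D,merge)→29450, (C,merge)→32800, (D,nl)→408000, (C,nl)→804800; best=13600 via (D,hash)
  {ABC}: card=6400; try (C,hash)→9800, (A,hash)→9800, (A,nl_idx)→22400, (C,merge)→24200, (A,merge)→27320, (A,nl)→40000 …(+1); best=9800 via (C,hash)
  {ABD}: card=8000; try (D,hash)→6600, (A,hash)→7000, (D,merge)→22450, (A,nl_idx)→22800, (A,merge)→28920, (A,nl)→44800 …(+1); best=6600 via (D,hash)
  {BDE}: card=40000; try (E,hash)→7920, (B,hash)→13820, (E,merge)→29440, (E,nl_idx)→58800, (B,merge)→75620, (E,nl)→164800 …(+1); best=7920 via (E,hash)
  {ABCD}: card=32000; try (D,hash)→20200, (C,hash)→21800, (A,hash)→21800, (A,nl_idx)→85600, (D,merge)→101650, (C,merge)→122600 …(+4); best=20200 via (D,hash)
  {BCDE}: card=160000; try (E,hash)→22720, (C,hash)→55120, (E,merge)→126240, (E,nl_idx)→229600, (E,nl)→653600, (C,merge)→691920 …(+1); best=22720 via (E,hash)
  {ABDE}: card=160000; try (E,hash)→15720, (A,hash)→48120, (E,merge)→119240, (E,nl_idx)→222600, (A,nl_idx)→367920, (E,nl)→646600 …(+2); best=15720 via (E,hash)
  {ABCDE}: card=640000; try (E,hash)→53320, (C,hash)→182920, (A,hash)→182920, (E,merge)→532840, (E,nl_idx)→884200, (A,nl_idx)→1462720 …(+5); best=53320 via (E,hash)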